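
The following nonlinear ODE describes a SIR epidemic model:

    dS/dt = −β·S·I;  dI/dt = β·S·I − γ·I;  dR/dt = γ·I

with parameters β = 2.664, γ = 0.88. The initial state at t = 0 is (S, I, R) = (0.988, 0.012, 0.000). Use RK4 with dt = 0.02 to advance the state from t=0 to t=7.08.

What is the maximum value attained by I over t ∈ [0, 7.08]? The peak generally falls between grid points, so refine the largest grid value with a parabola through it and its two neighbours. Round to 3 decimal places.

t=0.000: state=(0.988, 0.012, 0.000)
step 1 (dt=0.02): k1=(-0.032, 0.021, 0.011), k2=(-0.032, 0.021, 0.011), k3=(-0.032, 0.021, 0.011), k4=(-0.033, 0.022, 0.011); state += dt/6·(k1+2k2+2k3+k4)
t=0.020: state=(0.987, 0.012, 0.000)
t=0.040: state=(0.987, 0.013, 0.000)
t=0.060: state=(0.986, 0.013, 0.001)
continuing one RK4 step at a time; state shown every 25 steps (Δt=0.5):
t=0.500: state=(0.963, 0.028, 0.008)
t=1.000: state=(0.908, 0.064, 0.028)
t=1.500: state=(0.801, 0.129, 0.069)
t=2.000: state=(0.636, 0.218, 0.145)
t=2.500: state=(0.451, 0.290, 0.259)
t=3.000: state=(0.302, 0.306, 0.392)
t=3.500: state=(0.204, 0.275, 0.521)
t=4.000: state=(0.146, 0.223, 0.631)
t=4.500: state=(0.113, 0.170, 0.717)
t=5.000: state=(0.093, 0.125, 0.782)
t=5.500: state=(0.080, 0.091, 0.829)
t=6.000: state=(0.072, 0.065, 0.863)
t=6.500: state=(0.067, 0.046, 0.887)
t=7.000: state=(0.064, 0.032, 0.904)
t=7.080: state=(0.064, 0.030, 0.906)
largest grid value and its neighbours: I(2.860)=0.30767, I(2.880)=0.30776, I(2.900)=0.30775
parabola through these three points peaks at t≈2.889 with I≈0.30776

max I = 0.308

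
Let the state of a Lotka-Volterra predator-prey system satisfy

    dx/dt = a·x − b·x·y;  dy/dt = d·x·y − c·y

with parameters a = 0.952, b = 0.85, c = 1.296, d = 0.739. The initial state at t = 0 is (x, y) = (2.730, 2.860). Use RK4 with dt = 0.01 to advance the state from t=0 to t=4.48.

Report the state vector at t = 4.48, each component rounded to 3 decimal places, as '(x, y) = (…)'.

t=0.000: state=(2.730, 2.860)
step 1 (dt=0.01): k1=(-4.038, 2.063), k2=(-4.032, 2.028), k3=(-4.031, 2.028), k4=(-4.024, 1.992); state += dt/6·(k1+2k2+2k3+k4)
t=0.010: state=(2.690, 2.880)
t=0.020: state=(2.650, 2.900)
t=0.030: state=(2.610, 2.919)
continuing one RK4 step at a time; state shown every 20 steps (Δt=0.2):
t=0.200: state=(1.978, 3.120)
t=0.400: state=(1.407, 3.084)
t=0.600: state=(1.026, 2.843)
t=0.800: state=(0.787, 2.505)
t=1.000: state=(0.642, 2.146)
t=1.200: state=(0.555, 1.808)
t=1.400: state=(0.507, 1.509)
t=1.600: state=(0.485, 1.252)
t=1.800: state=(0.483, 1.038)
t=2.000: state=(0.498, 0.861)
t=2.200: state=(0.527, 0.716)
t=2.400: state=(0.570, 0.599)
t=2.600: state=(0.628, 0.505)
t=2.800: state=(0.702, 0.430)
t=3.000: state=(0.793, 0.371)
t=3.200: state=(0.905, 0.324)
t=3.400: state=(1.039, 0.289)
t=3.600: state=(1.200, 0.263)
t=3.800: state=(1.390, 0.245)
t=4.000: state=(1.614, 0.236)
t=4.200: state=(1.876, 0.236)
t=4.400: state=(2.179, 0.246)
t=4.480: state=(2.312, 0.253)

(x, y) = (2.312, 0.253)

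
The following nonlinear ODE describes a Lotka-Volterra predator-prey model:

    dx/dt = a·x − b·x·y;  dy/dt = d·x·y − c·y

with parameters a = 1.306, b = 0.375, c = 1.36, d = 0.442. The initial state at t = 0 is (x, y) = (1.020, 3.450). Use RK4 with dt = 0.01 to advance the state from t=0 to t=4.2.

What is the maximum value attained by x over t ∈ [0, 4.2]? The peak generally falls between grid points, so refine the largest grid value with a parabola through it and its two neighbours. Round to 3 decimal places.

t=0.000: state=(1.020, 3.450)
step 1 (dt=0.01): k1=(0.012, -3.137), k2=(0.018, -3.122), k3=(0.018, -3.122), k4=(0.024, -3.108); state += dt/6·(k1+2k2+2k3+k4)
t=0.010: state=(1.020, 3.419)
t=0.020: state=(1.020, 3.388)
t=0.030: state=(1.021, 3.357)
continuing one RK4 step at a time; state shown every 20 steps (Δt=0.2):
t=0.200: state=(1.045, 2.879)
t=0.400: state=(1.114, 2.412)
t=0.600: state=(1.225, 2.037)
t=0.800: state=(1.381, 1.741)
t=1.000: state=(1.588, 1.512)
t=1.200: state=(1.853, 1.340)
t=1.400: state=(2.187, 1.220)
t=1.600: state=(2.599, 1.148)
t=1.800: state=(3.100, 1.124)
t=2.000: state=(3.697, 1.156)
t=2.200: state=(4.387, 1.258)
t=2.400: state=(5.149, 1.460)
t=2.600: state=(5.920, 1.815)
t=2.800: state=(6.574, 2.405)
t=3.000: state=(6.899, 3.335)
t=3.200: state=(6.655, 4.649)
t=3.400: state=(5.762, 6.158)
t=3.600: state=(4.487, 7.388)
t=3.800: state=(3.266, 7.916)
t=4.000: state=(2.351, 7.710)
t=4.200: state=(1.753, 7.028)
largest grid value and its neighbours: x(3.020)=6.90399, x(3.030)=6.90407, x(3.040)=6.90262
parabola through these three points peaks at t≈3.026 with x≈6.90423

max x = 6.904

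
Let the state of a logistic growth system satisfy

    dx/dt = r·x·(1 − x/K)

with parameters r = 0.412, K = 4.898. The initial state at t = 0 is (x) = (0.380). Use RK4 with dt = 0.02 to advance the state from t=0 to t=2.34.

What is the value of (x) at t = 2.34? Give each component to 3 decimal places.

(x) = (0.885)

t=0.000: state=(0.380)
step 1 (dt=0.02): k1=(0.144), k2=(0.145), k3=(0.145), k4=(0.145); state += dt/6·(k1+2k2+2k3+k4)
t=0.020: state=(0.383)
t=0.040: state=(0.386)
t=0.060: state=(0.389)
continuing one RK4 step at a time; state shown every 5 steps (Δt=0.1):
t=0.100: state=(0.395)
t=0.200: state=(0.410)
t=0.300: state=(0.426)
t=0.400: state=(0.442)
t=0.500: state=(0.459)
t=0.600: state=(0.476)
t=0.700: state=(0.494)
t=0.800: state=(0.513)
t=0.900: state=(0.532)
t=1.000: state=(0.552)
t=1.100: state=(0.572)
t=1.200: state=(0.594)
t=1.300: state=(0.615)
t=1.400: state=(0.638)
t=1.500: state=(0.661)
t=1.600: state=(0.685)
t=1.700: state=(0.710)
t=1.800: state=(0.735)
t=1.900: state=(0.761)
t=2.000: state=(0.788)
t=2.100: state=(0.816)
t=2.200: state=(0.844)
t=2.300: state=(0.873)
t=2.340: state=(0.885)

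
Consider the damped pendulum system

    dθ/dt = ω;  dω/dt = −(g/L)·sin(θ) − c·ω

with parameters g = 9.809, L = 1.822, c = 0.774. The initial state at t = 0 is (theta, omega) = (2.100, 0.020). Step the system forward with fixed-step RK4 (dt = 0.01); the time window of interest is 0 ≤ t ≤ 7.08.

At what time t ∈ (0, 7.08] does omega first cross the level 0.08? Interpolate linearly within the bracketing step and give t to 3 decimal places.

t = 1.739

t=0.000: state=(2.100, 0.020)
step 1 (dt=0.01): k1=(0.020, -4.663), k2=(-0.003, -4.644), k3=(-0.003, -4.645), k4=(-0.026, -4.627); state += dt/6·(k1+2k2+2k3+k4)
t=0.010: state=(2.100, -0.026)
t=0.020: state=(2.099, -0.073)
t=0.030: state=(2.099, -0.118)
continuing one RK4 step at a time; state shown every 25 steps (Δt=0.25):
t=0.250: state=(1.967, -1.066)
t=0.500: state=(1.573, -2.067)
t=0.750: state=(0.950, -2.852)
t=1.000: state=(0.201, -2.992)
t=1.250: state=(-0.472, -2.272)
t=1.500: state=(-0.895, -1.076)
t=1.730: state=(-1.012, 0.039)
next step: t=1.740: state=(-1.011, 0.084) — omega has crossed 0.08
linear interpolation between t=1.730 (0.03903) and t=1.740 (0.08419) → t≈1.739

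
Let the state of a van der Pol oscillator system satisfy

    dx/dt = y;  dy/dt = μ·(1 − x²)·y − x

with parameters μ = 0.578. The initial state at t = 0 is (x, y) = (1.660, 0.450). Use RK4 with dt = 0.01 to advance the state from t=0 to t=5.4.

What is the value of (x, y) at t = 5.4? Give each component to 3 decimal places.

t=0.000: state=(1.660, 0.450)
step 1 (dt=0.01): k1=(0.450, -2.117), k2=(0.439, -2.110), k3=(0.439, -2.110), k4=(0.429, -2.103); state += dt/6·(k1+2k2+2k3+k4)
t=0.010: state=(1.664, 0.429)
t=0.020: state=(1.669, 0.408)
t=0.030: state=(1.673, 0.387)
continuing one RK4 step at a time; state shown every 20 steps (Δt=0.2):
t=0.200: state=(1.710, 0.059)
t=0.400: state=(1.689, -0.259)
t=0.600: state=(1.611, -0.512)
t=0.800: state=(1.487, -0.722)
t=1.000: state=(1.323, -0.912)
t=1.200: state=(1.122, -1.099)
t=1.400: state=(0.883, -1.299)
t=1.600: state=(0.601, -1.520)
t=1.800: state=(0.273, -1.760)
t=2.000: state=(-0.102, -1.990)
t=2.200: state=(-0.518, -2.143)
t=2.400: state=(-0.947, -2.107)
t=2.600: state=(-1.342, -1.804)
t=2.800: state=(-1.653, -1.278)
t=3.000: state=(-1.849, -0.690)
t=3.200: state=(-1.935, -0.183)
t=3.400: state=(-1.931, 0.199)
t=3.600: state=(-1.862, 0.476)
t=3.800: state=(-1.745, 0.685)
t=4.000: state=(-1.590, 0.859)
t=4.200: state=(-1.402, 1.024)
t=4.400: state=(-1.180, 1.197)
t=4.600: state=(-0.922, 1.391)
t=4.800: state=(-0.622, 1.615)
t=5.000: state=(-0.274, 1.864)
t=5.200: state=(0.123, 2.106)
t=5.400: state=(0.562, 2.257)

(x, y) = (0.562, 2.257)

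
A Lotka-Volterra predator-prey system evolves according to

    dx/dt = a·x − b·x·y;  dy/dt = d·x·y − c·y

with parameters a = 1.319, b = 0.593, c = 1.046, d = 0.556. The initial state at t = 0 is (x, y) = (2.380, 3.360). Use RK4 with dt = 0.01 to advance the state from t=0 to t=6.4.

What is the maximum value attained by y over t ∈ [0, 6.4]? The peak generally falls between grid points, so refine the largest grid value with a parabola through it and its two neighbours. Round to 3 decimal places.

max y = 3.510

t=0.000: state=(2.380, 3.360)
step 1 (dt=0.01): k1=(-1.603, 0.932), k2=(-1.604, 0.918), k3=(-1.604, 0.918), k4=(-1.605, 0.904); state += dt/6·(k1+2k2+2k3+k4)
t=0.010: state=(2.364, 3.369)
t=0.020: state=(2.348, 3.378)
t=0.030: state=(2.332, 3.387)
continuing one RK4 step at a time; state shown every 25 steps (Δt=0.25):
t=0.250: state=(1.986, 3.503)
t=0.500: state=(1.644, 3.467)
t=0.750: state=(1.383, 3.291)
t=1.000: state=(1.203, 3.030)
t=1.250: state=(1.091, 2.734)
t=1.500: state=(1.034, 2.439)
t=1.750: state=(1.023, 2.165)
t=2.000: state=(1.051, 1.924)
t=2.250: state=(1.116, 1.722)
t=2.500: state=(1.217, 1.558)
t=2.750: state=(1.357, 1.434)
t=3.000: state=(1.536, 1.349)
t=3.250: state=(1.755, 1.305)
t=3.500: state=(2.013, 1.305)
t=3.750: state=(2.299, 1.355)
t=4.000: state=(2.596, 1.466)
t=4.250: state=(2.868, 1.651)
t=4.500: state=(3.064, 1.923)
t=4.750: state=(3.123, 2.280)
t=5.000: state=(3.005, 2.693)
t=5.250: state=(2.720, 3.092)
t=5.500: state=(2.336, 3.384)
t=5.750: state=(1.945, 3.507)
t=6.000: state=(1.611, 3.454)
t=6.250: state=(1.360, 3.266)
t=6.400: state=(1.248, 3.112)
largest grid value and its neighbours: y(0.310)=3.50975, y(0.320)=3.50991, y(0.330)=3.50980
parabola through these three points peaks at t≈0.321 with y≈3.50991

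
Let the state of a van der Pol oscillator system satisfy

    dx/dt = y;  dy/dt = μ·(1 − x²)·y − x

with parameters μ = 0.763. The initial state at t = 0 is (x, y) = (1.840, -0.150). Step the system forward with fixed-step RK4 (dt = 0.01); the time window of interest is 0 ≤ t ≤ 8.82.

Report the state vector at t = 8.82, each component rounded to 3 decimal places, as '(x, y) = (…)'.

(x, y) = (-1.259, -2.220)

t=0.000: state=(1.840, -0.150)
step 1 (dt=0.01): k1=(-0.150, -1.567), k2=(-0.158, -1.552), k3=(-0.158, -1.552), k4=(-0.166, -1.538); state += dt/6·(k1+2k2+2k3+k4)
t=0.010: state=(1.838, -0.166)
t=0.020: state=(1.837, -0.181)
t=0.030: state=(1.835, -0.196)
continuing one RK4 step at a time; state shown every 50 steps (Δt=0.5):
t=0.500: state=(1.615, -0.684)
t=1.000: state=(1.179, -1.068)
t=1.500: state=(0.517, -1.627)
t=2.000: state=(-0.486, -2.352)
t=2.500: state=(-1.591, -1.667)
t=3.000: state=(-1.989, -0.065)
t=3.500: state=(-1.831, 0.585)
t=4.000: state=(-1.453, 0.920)
t=4.500: state=(-0.896, 1.344)
t=5.000: state=(-0.059, 2.053)
t=5.500: state=(1.106, 2.343)
t=6.000: state=(1.914, 0.730)
t=6.500: state=(1.960, -0.357)
t=7.000: state=(1.669, -0.762)
t=7.500: state=(1.206, -1.105)
t=8.000: state=(0.529, -1.658)
t=8.500: state=(-0.493, -2.395)
t=8.820: state=(-1.259, -2.220)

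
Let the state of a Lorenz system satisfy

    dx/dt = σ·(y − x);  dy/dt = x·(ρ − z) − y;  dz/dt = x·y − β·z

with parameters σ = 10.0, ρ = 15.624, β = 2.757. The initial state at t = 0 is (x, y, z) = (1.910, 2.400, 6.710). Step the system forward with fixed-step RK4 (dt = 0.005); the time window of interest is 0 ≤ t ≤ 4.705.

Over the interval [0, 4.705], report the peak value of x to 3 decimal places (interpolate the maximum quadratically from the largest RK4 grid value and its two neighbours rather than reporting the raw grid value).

max x = 10.622

t=0.000: state=(1.910, 2.400, 6.710)
step 1 (dt=0.005): k1=(4.900, 14.626, -13.915), k2=(5.143, 14.765, -13.720), k3=(5.141, 14.769, -13.719), k4=(5.381, 14.914, -13.522); state += dt/6·(k1+2k2+2k3+k4)
t=0.005: state=(1.936, 2.474, 6.641)
t=0.010: state=(1.964, 2.549, 6.575)
t=0.015: state=(1.994, 2.626, 6.510)
continuing one RK4 step at a time; state shown every 40 steps (Δt=0.2):
t=0.200: state=(4.804, 7.331, 6.332)
t=0.400: state=(10.466, 11.656, 17.479)
t=0.600: state=(5.624, 2.115, 18.758)
t=0.800: state=(2.135, 1.835, 11.582)
t=1.000: state=(3.088, 4.288, 7.805)
t=1.200: state=(7.185, 9.909, 10.377)
t=1.400: state=(9.269, 7.340, 20.006)
t=1.600: state=(4.064, 2.347, 15.501)
t=1.800: state=(3.135, 3.648, 10.309)
t=2.000: state=(5.690, 7.687, 9.778)
t=2.200: state=(9.103, 9.353, 17.137)
t=2.400: state=(5.871, 3.720, 17.307)
t=2.600: state=(3.738, 3.733, 12.219)
t=2.800: state=(5.293, 6.749, 10.570)
t=3.000: state=(8.310, 9.133, 15.408)
t=3.200: state=(6.746, 4.968, 17.516)
t=3.400: state=(4.405, 4.097, 13.400)
t=3.600: state=(5.304, 6.387, 11.465)
t=3.800: state=(7.725, 8.552, 14.732)
t=4.000: state=(7.005, 5.710, 17.113)
t=4.200: state=(4.945, 4.527, 14.049)
t=4.400: state=(5.449, 6.263, 12.213)
t=4.600: state=(7.340, 8.036, 14.514)
t=4.705: state=(7.602, 7.356, 16.233)
largest grid value and its neighbours: x(0.420)=10.61392, x(0.425)=10.62161, x(0.430)=10.61715
parabola through these three points peaks at t≈0.426 with x≈10.62172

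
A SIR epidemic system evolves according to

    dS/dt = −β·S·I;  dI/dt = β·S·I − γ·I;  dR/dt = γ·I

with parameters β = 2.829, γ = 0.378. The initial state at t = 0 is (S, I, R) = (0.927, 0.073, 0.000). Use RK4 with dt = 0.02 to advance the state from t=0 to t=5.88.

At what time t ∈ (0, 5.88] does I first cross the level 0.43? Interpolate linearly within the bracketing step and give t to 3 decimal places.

t=0.000: state=(0.927, 0.073, 0.000)
step 1 (dt=0.02): k1=(-0.191, 0.164, 0.028), k2=(-0.195, 0.167, 0.028), k3=(-0.195, 0.167, 0.028), k4=(-0.199, 0.171, 0.029); state += dt/6·(k1+2k2+2k3+k4)
t=0.020: state=(0.923, 0.076, 0.001)
t=0.040: state=(0.919, 0.080, 0.001)
t=0.060: state=(0.915, 0.083, 0.002)
continuing one RK4 step at a time; state shown every 10 steps (Δt=0.2):
t=0.200: state=(0.880, 0.113, 0.007)
t=0.400: state=(0.813, 0.169, 0.017)
t=0.600: state=(0.724, 0.243, 0.033)
t=0.800: state=(0.616, 0.329, 0.055)
t=1.000: state=(0.499, 0.418, 0.083)
t=1.020: state=(0.487, 0.427, 0.086)
next step: t=1.040: state=(0.475, 0.435, 0.089) — I has crossed 0.43
linear interpolation between t=1.020 (0.42694) and t=1.040 (0.43542) → t≈1.027

t = 1.027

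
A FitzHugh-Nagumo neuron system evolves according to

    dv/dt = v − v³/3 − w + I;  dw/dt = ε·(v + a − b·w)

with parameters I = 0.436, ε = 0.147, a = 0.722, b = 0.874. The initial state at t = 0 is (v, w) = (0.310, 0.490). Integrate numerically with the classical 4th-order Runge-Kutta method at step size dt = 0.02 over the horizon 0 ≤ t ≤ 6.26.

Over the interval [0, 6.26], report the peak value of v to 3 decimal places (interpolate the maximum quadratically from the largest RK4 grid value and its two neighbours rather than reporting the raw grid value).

max v = 1.301

t=0.000: state=(0.310, 0.490)
step 1 (dt=0.02): k1=(0.246, 0.089), k2=(0.247, 0.089), k3=(0.247, 0.089), k4=(0.249, 0.089); state += dt/6·(k1+2k2+2k3+k4)
t=0.020: state=(0.315, 0.492)
t=0.040: state=(0.320, 0.494)
t=0.060: state=(0.325, 0.495)
continuing one RK4 step at a time; state shown every 25 steps (Δt=0.5):
t=0.500: state=(0.451, 0.538)
t=1.000: state=(0.628, 0.594)
t=1.500: state=(0.831, 0.660)
t=2.000: state=(1.030, 0.737)
t=2.500: state=(1.184, 0.822)
t=3.000: state=(1.273, 0.910)
t=3.500: state=(1.301, 0.997)
t=4.000: state=(1.285, 1.078)
t=4.500: state=(1.240, 1.153)
t=5.000: state=(1.175, 1.218)
t=5.500: state=(1.092, 1.275)
t=6.000: state=(0.993, 1.321)
t=6.260: state=(0.933, 1.341)
largest grid value and its neighbours: v(3.520)=1.30068, v(3.540)=1.30071, v(3.560)=1.30067
parabola through these three points peaks at t≈3.538 with v≈1.30071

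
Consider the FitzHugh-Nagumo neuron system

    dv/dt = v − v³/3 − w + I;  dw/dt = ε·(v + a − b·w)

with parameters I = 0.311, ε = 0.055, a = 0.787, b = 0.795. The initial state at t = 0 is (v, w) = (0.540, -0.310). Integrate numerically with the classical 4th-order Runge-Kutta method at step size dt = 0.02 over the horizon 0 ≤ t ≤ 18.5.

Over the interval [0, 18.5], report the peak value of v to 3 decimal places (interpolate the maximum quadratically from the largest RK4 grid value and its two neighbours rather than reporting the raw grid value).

max v = 1.884

t=0.000: state=(0.540, -0.310)
step 1 (dt=0.02): k1=(1.109, 0.087), k2=(1.115, 0.087), k3=(1.115, 0.087), k4=(1.122, 0.088); state += dt/6·(k1+2k2+2k3+k4)
t=0.020: state=(0.562, -0.308)
t=0.040: state=(0.585, -0.306)
t=0.060: state=(0.608, -0.305)
continuing one RK4 step at a time; state shown every 50 steps (Δt=1):
t=1.000: state=(1.637, -0.194)
t=2.000: state=(1.883, -0.045)
t=3.000: state=(1.851, 0.100)
t=4.000: state=(1.795, 0.236)
t=5.000: state=(1.736, 0.363)
t=6.000: state=(1.675, 0.482)
t=7.000: state=(1.612, 0.592)
t=8.000: state=(1.545, 0.694)
t=9.000: state=(1.475, 0.788)
t=10.000: state=(1.401, 0.874)
t=11.000: state=(1.318, 0.952)
t=12.000: state=(1.226, 1.022)
t=13.000: state=(1.117, 1.084)
t=14.000: state=(0.979, 1.136)
t=15.000: state=(0.784, 1.178)
t=16.000: state=(0.445, 1.204)
t=17.000: state=(-0.341, 1.201)
t=18.000: state=(-1.695, 1.135)
t=18.500: state=(-1.955, 1.082)
largest grid value and its neighbours: v(2.060)=1.88368, v(2.080)=1.88372, v(2.100)=1.88369
parabola through these three points peaks at t≈2.080 with v≈1.88372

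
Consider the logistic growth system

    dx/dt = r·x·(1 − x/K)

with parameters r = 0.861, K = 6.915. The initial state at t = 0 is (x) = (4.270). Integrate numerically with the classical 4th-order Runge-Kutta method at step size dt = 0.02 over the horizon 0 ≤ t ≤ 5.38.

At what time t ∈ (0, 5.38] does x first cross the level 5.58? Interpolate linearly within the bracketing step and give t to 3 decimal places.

t=0.000: state=(4.270)
step 1 (dt=0.02): k1=(1.406), k2=(1.403), k3=(1.403), k4=(1.400); state += dt/6·(k1+2k2+2k3+k4)
t=0.020: state=(4.298)
t=0.040: state=(4.326)
t=0.060: state=(4.354)
continuing one RK4 step at a time; state shown every 10 steps (Δt=0.2):
t=0.200: state=(4.545)
t=0.400: state=(4.806)
t=0.600: state=(5.049)
t=0.800: state=(5.274)
t=1.000: state=(5.480)
t=1.100: state=(5.575)
next step: t=1.120: state=(5.594) — x has crossed 5.58
linear interpolation between t=1.100 (5.57545) and t=1.120 (5.59395) → t≈1.105

t = 1.105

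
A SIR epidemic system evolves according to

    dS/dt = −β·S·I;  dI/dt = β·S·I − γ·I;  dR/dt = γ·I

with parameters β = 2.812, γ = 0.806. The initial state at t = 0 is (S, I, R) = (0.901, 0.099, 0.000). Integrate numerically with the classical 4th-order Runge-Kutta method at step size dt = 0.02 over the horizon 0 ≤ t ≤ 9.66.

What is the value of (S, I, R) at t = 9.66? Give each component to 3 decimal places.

t=0.000: state=(0.901, 0.099, 0.000)
step 1 (dt=0.02): k1=(-0.251, 0.171, 0.080), k2=(-0.254, 0.173, 0.081), k3=(-0.254, 0.173, 0.081), k4=(-0.258, 0.176, 0.083); state += dt/6·(k1+2k2+2k3+k4)
t=0.020: state=(0.896, 0.102, 0.002)
t=0.040: state=(0.891, 0.106, 0.003)
t=0.060: state=(0.885, 0.110, 0.005)
continuing one RK4 step at a time; state shown every 25 steps (Δt=0.5):
t=0.500: state=(0.729, 0.210, 0.061)
t=1.000: state=(0.496, 0.333, 0.171)
t=1.500: state=(0.296, 0.385, 0.319)
t=2.000: state=(0.175, 0.355, 0.470)
t=2.500: state=(0.111, 0.289, 0.601)
t=3.000: state=(0.078, 0.220, 0.703)
t=3.500: state=(0.059, 0.161, 0.779)
t=4.000: state=(0.049, 0.116, 0.835)
t=4.500: state=(0.043, 0.083, 0.874)
t=5.000: state=(0.039, 0.059, 0.903)
t=5.500: state=(0.036, 0.041, 0.923)
t=6.000: state=(0.034, 0.029, 0.937)
t=6.500: state=(0.033, 0.020, 0.947)
t=7.000: state=(0.032, 0.014, 0.953)
t=7.500: state=(0.032, 0.010, 0.958)
t=8.000: state=(0.031, 0.007, 0.962)
t=8.500: state=(0.031, 0.005, 0.964)
t=9.000: state=(0.031, 0.003, 0.966)
t=9.500: state=(0.031, 0.002, 0.967)
t=9.660: state=(0.031, 0.002, 0.967)

(S, I, R) = (0.031, 0.002, 0.967)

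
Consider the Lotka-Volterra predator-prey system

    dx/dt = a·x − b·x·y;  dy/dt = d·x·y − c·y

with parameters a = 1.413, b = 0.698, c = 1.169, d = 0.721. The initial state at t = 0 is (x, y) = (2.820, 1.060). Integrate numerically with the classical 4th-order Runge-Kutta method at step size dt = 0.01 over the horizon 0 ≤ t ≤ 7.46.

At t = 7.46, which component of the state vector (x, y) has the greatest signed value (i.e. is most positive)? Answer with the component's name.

largest component: y

t=0.000: state=(2.820, 1.060)
step 1 (dt=0.01): k1=(1.898, 0.916), k2=(1.896, 0.927), k3=(1.895, 0.927), k4=(1.893, 0.939); state += dt/6·(k1+2k2+2k3+k4)
t=0.010: state=(2.839, 1.069)
t=0.020: state=(2.858, 1.079)
t=0.030: state=(2.877, 1.089)
continuing one RK4 step at a time; state shown every 25 steps (Δt=0.25):
t=0.250: state=(3.256, 1.370)
t=0.500: state=(3.500, 1.889)
t=0.750: state=(3.367, 2.637)
t=1.000: state=(2.814, 3.454)
t=1.250: state=(2.077, 4.008)
t=1.500: state=(1.448, 4.098)
t=1.750: state=(1.029, 3.814)
t=2.000: state=(0.784, 3.345)
t=2.250: state=(0.650, 2.838)
t=2.500: state=(0.589, 2.367)
t=2.750: state=(0.575, 1.962)
t=3.000: state=(0.599, 1.627)
t=3.250: state=(0.658, 1.360)
t=3.500: state=(0.753, 1.152)
t=3.750: state=(0.889, 0.997)
t=4.000: state=(1.075, 0.887)
t=4.250: state=(1.319, 0.821)
t=4.500: state=(1.631, 0.799)
t=4.750: state=(2.017, 0.828)
t=5.000: state=(2.467, 0.925)
t=5.250: state=(2.942, 1.125)
t=5.500: state=(3.346, 1.483)
t=5.750: state=(3.508, 2.064)
t=6.000: state=(3.258, 2.855)
t=6.250: state=(2.626, 3.637)
t=6.500: state=(1.894, 4.077)
t=6.750: state=(1.319, 4.053)
t=7.000: state=(0.951, 3.702)
t=7.250: state=(0.740, 3.213)
t=7.460: state=(0.642, 2.789)
compare at T: x=0.642, y=2.789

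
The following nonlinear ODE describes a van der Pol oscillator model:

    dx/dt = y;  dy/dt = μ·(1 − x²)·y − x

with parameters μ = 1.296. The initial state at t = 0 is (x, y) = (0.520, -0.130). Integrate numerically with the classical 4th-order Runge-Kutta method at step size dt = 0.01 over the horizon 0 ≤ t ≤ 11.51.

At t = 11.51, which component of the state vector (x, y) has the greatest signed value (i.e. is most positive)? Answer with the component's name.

largest component: y

t=0.000: state=(0.520, -0.130)
step 1 (dt=0.01): k1=(-0.130, -0.643), k2=(-0.133, -0.645), k3=(-0.133, -0.645), k4=(-0.136, -0.648); state += dt/6·(k1+2k2+2k3+k4)
t=0.010: state=(0.519, -0.136)
t=0.020: state=(0.517, -0.143)
t=0.030: state=(0.516, -0.150)
continuing one RK4 step at a time; state shown every 50 steps (Δt=0.5):
t=0.500: state=(0.363, -0.522)
t=1.000: state=(-0.035, -1.112)
t=1.500: state=(-0.756, -1.674)
t=2.000: state=(-1.456, -0.864)
t=2.500: state=(-1.597, 0.165)
t=3.000: state=(-1.395, 0.596)
t=3.500: state=(-1.009, 0.976)
t=4.000: state=(-0.354, 1.757)
t=4.500: state=(0.853, 2.936)
t=5.000: state=(1.908, 0.830)
t=5.500: state=(1.954, -0.318)
t=6.000: state=(1.729, -0.546)
t=6.500: state=(1.413, -0.730)
t=7.000: state=(0.971, -1.083)
t=7.500: state=(0.244, -1.958)
t=8.000: state=(-1.060, -2.948)
t=8.500: state=(-1.970, -0.524)
t=9.000: state=(-1.942, 0.369)
t=9.500: state=(-1.704, 0.564)
t=10.000: state=(-1.378, 0.754)
t=10.500: state=(-0.918, 1.136)
t=11.000: state=(-0.148, 2.088)
t=11.500: state=(1.198, 2.844)
t=11.510: state=(1.227, 2.815)
compare at T: x=1.227, y=2.815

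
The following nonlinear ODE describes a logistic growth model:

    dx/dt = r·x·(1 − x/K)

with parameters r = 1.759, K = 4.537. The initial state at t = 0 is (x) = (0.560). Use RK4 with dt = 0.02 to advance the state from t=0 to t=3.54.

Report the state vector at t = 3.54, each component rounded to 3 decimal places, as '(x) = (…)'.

(x) = (4.474)

t=0.000: state=(0.560)
step 1 (dt=0.02): k1=(0.863), k2=(0.875), k3=(0.875), k4=(0.887); state += dt/6·(k1+2k2+2k3+k4)
t=0.020: state=(0.577)
t=0.040: state=(0.595)
t=0.060: state=(0.614)
continuing one RK4 step at a time; state shown every 10 steps (Δt=0.2):
t=0.200: state=(0.757)
t=0.400: state=(1.005)
t=0.600: state=(1.307)
t=0.800: state=(1.657)
t=1.000: state=(2.041)
t=1.200: state=(2.439)
t=1.400: state=(2.827)
t=1.600: state=(3.182)
t=1.800: state=(3.492)
t=2.000: state=(3.748)
t=2.200: state=(3.952)
t=2.400: state=(4.109)
t=2.600: state=(4.227)
t=2.800: state=(4.315)
t=3.000: state=(4.378)
t=3.200: state=(4.424)
t=3.400: state=(4.457)
t=3.540: state=(4.474)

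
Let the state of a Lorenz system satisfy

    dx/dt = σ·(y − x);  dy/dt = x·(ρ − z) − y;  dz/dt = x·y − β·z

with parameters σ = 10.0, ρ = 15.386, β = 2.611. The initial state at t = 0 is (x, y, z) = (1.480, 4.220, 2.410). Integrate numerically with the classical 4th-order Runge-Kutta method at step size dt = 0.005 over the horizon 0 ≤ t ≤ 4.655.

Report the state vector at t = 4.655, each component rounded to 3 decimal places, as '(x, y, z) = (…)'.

(x, y, z) = (-1.539, -0.512, 13.133)

t=0.000: state=(1.480, 4.220, 2.410)
step 1 (dt=0.005): k1=(27.400, 14.984, -0.047), k2=(27.090, 15.836, 0.300), k3=(27.119, 15.823, 0.298), k4=(26.835, 16.662, 0.649); state += dt/6·(k1+2k2+2k3+k4)
t=0.005: state=(1.616, 4.299, 2.411)
t=0.010: state=(1.749, 4.387, 2.417)
t=0.015: state=(1.880, 4.482, 2.425)
continuing one RK4 step at a time; state shown every 40 steps (Δt=0.2):
t=0.200: state=(7.887, 12.174, 7.828)
t=0.400: state=(9.908, 5.362, 23.282)
t=0.600: state=(1.631, -0.334, 14.984)
t=0.800: state=(0.137, -0.002, 8.871)
t=1.000: state=(0.093, 0.132, 5.263)
t=1.200: state=(0.284, 0.462, 3.131)
t=1.400: state=(1.062, 1.790, 1.970)
t=1.600: state=(4.228, 7.081, 2.943)
t=1.800: state=(11.615, 13.471, 17.984)
t=2.000: state=(4.756, 0.121, 19.576)
t=2.200: state=(0.306, -0.312, 11.524)
t=2.400: state=(-0.194, -0.317, 6.838)
t=2.600: state=(-0.595, -0.942, 4.094)
t=2.800: state=(-2.067, -3.411, 2.862)
t=3.000: state=(-7.278, -11.260, 7.196)
t=3.200: state=(-10.382, -6.747, 22.875)
t=3.400: state=(-2.178, 0.062, 15.568)
t=3.600: state=(-0.477, -0.384, 9.248)
t=3.800: state=(-0.785, -1.168, 5.556)
t=4.000: state=(-2.400, -3.848, 3.895)
t=4.200: state=(-7.681, -11.444, 8.605)
t=4.400: state=(-9.725, -6.047, 22.272)
t=4.600: state=(-2.335, -0.410, 15.112)
t=4.655: state=(-1.539, -0.512, 13.133)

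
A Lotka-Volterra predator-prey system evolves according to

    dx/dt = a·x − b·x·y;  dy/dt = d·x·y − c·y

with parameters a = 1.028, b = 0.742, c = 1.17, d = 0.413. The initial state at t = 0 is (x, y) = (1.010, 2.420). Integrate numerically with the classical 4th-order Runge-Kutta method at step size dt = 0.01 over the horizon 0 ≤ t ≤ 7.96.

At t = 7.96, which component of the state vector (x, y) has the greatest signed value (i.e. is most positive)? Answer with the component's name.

largest component: x

t=0.000: state=(1.010, 2.420)
step 1 (dt=0.01): k1=(-0.775, -1.822), k2=(-0.766, -1.819), k3=(-0.766, -1.819), k4=(-0.756, -1.816); state += dt/6·(k1+2k2+2k3+k4)
t=0.010: state=(1.002, 2.402)
t=0.020: state=(0.995, 2.384)
t=0.030: state=(0.988, 2.366)
continuing one RK4 step at a time; state shown every 50 steps (Δt=0.5):
t=0.500: state=(0.804, 1.617)
t=1.000: state=(0.824, 1.063)
t=1.500: state=(0.996, 0.713)
t=2.000: state=(1.334, 0.504)
t=2.500: state=(1.895, 0.390)
t=3.000: state=(2.768, 0.349)
t=3.500: state=(4.048, 0.390)
t=4.000: state=(5.683, 0.592)
t=4.500: state=(6.915, 1.237)
t=5.000: state=(5.696, 2.682)
t=5.500: state=(2.835, 3.570)
t=6.000: state=(1.365, 2.991)
t=6.500: state=(0.893, 2.083)
t=7.000: state=(0.792, 1.376)
t=7.500: state=(0.873, 0.908)
t=7.960: state=(1.080, 0.637)
compare at T: x=1.080, y=0.637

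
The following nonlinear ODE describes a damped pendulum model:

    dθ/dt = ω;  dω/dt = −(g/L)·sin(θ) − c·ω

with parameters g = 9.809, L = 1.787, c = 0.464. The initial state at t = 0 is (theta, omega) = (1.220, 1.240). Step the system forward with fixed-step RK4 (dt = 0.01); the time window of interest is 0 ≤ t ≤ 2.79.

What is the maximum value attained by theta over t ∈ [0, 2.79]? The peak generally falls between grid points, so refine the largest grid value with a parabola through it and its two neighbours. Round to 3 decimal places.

max theta = 1.356

t=0.000: state=(1.220, 1.240)
step 1 (dt=0.01): k1=(1.240, -5.730), k2=(1.211, -5.728), k3=(1.211, -5.728), k4=(1.183, -5.726); state += dt/6·(k1+2k2+2k3+k4)
t=0.010: state=(1.232, 1.183)
t=0.020: state=(1.244, 1.125)
t=0.030: state=(1.255, 1.068)
continuing one RK4 step at a time; state shown every 10 steps (Δt=0.1):
t=0.100: state=(1.315, 0.671)
t=0.200: state=(1.355, 0.119)
t=0.300: state=(1.340, -0.410)
t=0.400: state=(1.274, -0.910)
t=0.500: state=(1.159, -1.372)
t=0.600: state=(1.001, -1.783)
t=0.700: state=(0.805, -2.123)
t=0.800: state=(0.579, -2.369)
t=0.900: state=(0.335, -2.498)
t=1.000: state=(0.084, -2.496)
t=1.100: state=(-0.160, -2.361)
t=1.200: state=(-0.384, -2.109)
t=1.300: state=(-0.578, -1.764)
t=1.400: state=(-0.735, -1.355)
t=1.500: state=(-0.848, -0.911)
t=1.600: state=(-0.916, -0.454)
t=1.700: state=(-0.939, -0.003)
t=1.800: state=(-0.918, 0.428)
t=1.900: state=(-0.855, 0.825)
t=2.000: state=(-0.754, 1.175)
t=2.100: state=(-0.622, 1.463)
t=2.200: state=(-0.464, 1.674)
t=2.300: state=(-0.290, 1.795)
t=2.400: state=(-0.108, 1.820)
t=2.500: state=(0.071, 1.747)
t=2.600: state=(0.238, 1.584)
t=2.700: state=(0.385, 1.347)
t=2.790: state=(0.495, 1.085)
largest grid value and its neighbours: theta(0.210)=1.35571, theta(0.220)=1.35609, theta(0.230)=1.35593
parabola through these three points peaks at t≈0.222 with theta≈1.35610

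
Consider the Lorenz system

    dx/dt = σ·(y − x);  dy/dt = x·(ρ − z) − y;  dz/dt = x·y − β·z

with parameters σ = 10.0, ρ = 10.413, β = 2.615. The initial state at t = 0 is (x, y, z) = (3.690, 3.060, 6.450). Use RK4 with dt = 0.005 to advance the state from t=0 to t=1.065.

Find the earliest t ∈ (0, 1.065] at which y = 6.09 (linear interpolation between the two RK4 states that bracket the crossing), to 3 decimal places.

t=0.000: state=(3.690, 3.060, 6.450)
step 1 (dt=0.005): k1=(-6.300, 11.563, -5.575), k2=(-5.853, 11.523, -5.481), k3=(-5.866, 11.527, -5.478), k4=(-5.430, 11.490, -5.382); state += dt/6·(k1+2k2+2k3+k4)
t=0.005: state=(3.661, 3.118, 6.423)
t=0.010: state=(3.636, 3.175, 6.396)
t=0.015: state=(3.615, 3.232, 6.371)
continuing one RK4 step at a time; state shown every 10 steps (Δt=0.05):
t=0.050: state=(3.563, 3.628, 6.224)
t=0.100: state=(3.710, 4.201, 6.127)
t=0.150: state=(4.030, 4.800, 6.192)
t=0.200: state=(4.464, 5.415, 6.451)
t=0.250: state=(4.966, 6.009, 6.927)
t=0.255: state=(5.018, 6.066, 6.986)
next step: t=0.260: state=(5.071, 6.121, 7.048) — y has crossed 6.09
linear interpolation between t=0.255 (6.06556) and t=0.260 (6.12075) → t≈0.257

t = 0.257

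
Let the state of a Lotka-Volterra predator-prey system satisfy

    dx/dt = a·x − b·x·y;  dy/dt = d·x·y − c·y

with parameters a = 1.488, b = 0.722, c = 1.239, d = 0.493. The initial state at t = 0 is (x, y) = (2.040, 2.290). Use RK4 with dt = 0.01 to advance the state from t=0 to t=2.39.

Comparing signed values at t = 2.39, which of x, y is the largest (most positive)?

t=0.000: state=(2.040, 2.290)
step 1 (dt=0.01): k1=(-0.337, -0.534), k2=(-0.333, -0.535), k3=(-0.333, -0.535), k4=(-0.329, -0.537); state += dt/6·(k1+2k2+2k3+k4)
t=0.010: state=(2.037, 2.285)
t=0.020: state=(2.033, 2.279)
t=0.030: state=(2.030, 2.274)
continuing one RK4 step at a time; state shown every 10 steps (Δt=0.1):
t=0.100: state=(2.010, 2.235)
t=0.200: state=(1.989, 2.180)
t=0.300: state=(1.976, 2.123)
t=0.400: state=(1.971, 2.067)
t=0.500: state=(1.974, 2.013)
t=0.600: state=(1.985, 1.961)
t=0.700: state=(2.003, 1.911)
t=0.800: state=(2.028, 1.865)
t=0.900: state=(2.060, 1.822)
t=1.000: state=(2.099, 1.784)
t=1.100: state=(2.144, 1.749)
t=1.200: state=(2.196, 1.720)
t=1.300: state=(2.252, 1.696)
t=1.400: state=(2.314, 1.677)
t=1.500: state=(2.381, 1.663)
t=1.600: state=(2.451, 1.655)
t=1.700: state=(2.524, 1.653)
t=1.800: state=(2.599, 1.657)
t=1.900: state=(2.675, 1.667)
t=2.000: state=(2.751, 1.683)
t=2.100: state=(2.825, 1.706)
t=2.200: state=(2.895, 1.736)
t=2.300: state=(2.960, 1.772)
t=2.390: state=(3.013, 1.809)
compare at T: x=3.013, y=1.809

largest component: x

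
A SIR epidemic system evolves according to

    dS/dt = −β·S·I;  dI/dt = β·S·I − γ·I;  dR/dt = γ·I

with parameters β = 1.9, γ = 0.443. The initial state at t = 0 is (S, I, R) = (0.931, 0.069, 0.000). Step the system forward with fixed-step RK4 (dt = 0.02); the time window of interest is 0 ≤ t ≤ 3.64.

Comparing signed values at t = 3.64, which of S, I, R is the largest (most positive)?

largest component: R

t=0.000: state=(0.931, 0.069, 0.000)
step 1 (dt=0.02): k1=(-0.122, 0.091, 0.031), k2=(-0.124, 0.093, 0.031), k3=(-0.124, 0.093, 0.031), k4=(-0.125, 0.094, 0.031); state += dt/6·(k1+2k2+2k3+k4)
t=0.020: state=(0.929, 0.071, 0.001)
t=0.040: state=(0.926, 0.073, 0.001)
t=0.060: state=(0.923, 0.075, 0.002)
continuing one RK4 step at a time; state shown every 10 steps (Δt=0.2):
t=0.200: state=(0.904, 0.090, 0.007)
t=0.400: state=(0.869, 0.115, 0.016)
t=0.600: state=(0.828, 0.145, 0.027)
t=0.800: state=(0.778, 0.180, 0.042)
t=1.000: state=(0.721, 0.219, 0.060)
t=1.200: state=(0.658, 0.261, 0.081)
t=1.400: state=(0.592, 0.303, 0.106)
t=1.600: state=(0.523, 0.342, 0.134)
t=1.800: state=(0.456, 0.377, 0.166)
t=2.000: state=(0.393, 0.406, 0.201)
t=2.200: state=(0.336, 0.427, 0.238)
t=2.400: state=(0.285, 0.439, 0.276)
t=2.600: state=(0.241, 0.444, 0.316)
t=2.800: state=(0.203, 0.442, 0.355)
t=3.000: state=(0.172, 0.434, 0.394)
t=3.200: state=(0.146, 0.422, 0.432)
t=3.400: state=(0.125, 0.407, 0.468)
t=3.600: state=(0.107, 0.389, 0.504)
t=3.640: state=(0.104, 0.385, 0.510)
compare at T: S=0.104, I=0.385, R=0.510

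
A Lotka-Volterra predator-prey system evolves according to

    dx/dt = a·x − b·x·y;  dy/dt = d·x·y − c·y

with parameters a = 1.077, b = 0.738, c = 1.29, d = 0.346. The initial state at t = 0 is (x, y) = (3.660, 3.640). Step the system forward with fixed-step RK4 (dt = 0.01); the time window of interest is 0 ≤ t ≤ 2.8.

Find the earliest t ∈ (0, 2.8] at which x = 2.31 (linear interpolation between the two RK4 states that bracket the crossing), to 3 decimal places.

t = 0.301

t=0.000: state=(3.660, 3.640)
step 1 (dt=0.01): k1=(-5.890, -0.086), k2=(-5.842, -0.123), k3=(-5.841, -0.123), k4=(-5.793, -0.160); state += dt/6·(k1+2k2+2k3+k4)
t=0.010: state=(3.602, 3.639)
t=0.020: state=(3.544, 3.637)
t=0.030: state=(3.488, 3.634)
continuing one RK4 step at a time; state shown every 10 steps (Δt=0.1):
t=0.100: state=(3.120, 3.597)
t=0.200: state=(2.674, 3.494)
t=0.300: state=(2.313, 3.347)
next step: t=0.310: state=(2.281, 3.330) — x has crossed 2.31
linear interpolation between t=0.300 (2.31297) and t=0.310 (2.28112) → t≈0.301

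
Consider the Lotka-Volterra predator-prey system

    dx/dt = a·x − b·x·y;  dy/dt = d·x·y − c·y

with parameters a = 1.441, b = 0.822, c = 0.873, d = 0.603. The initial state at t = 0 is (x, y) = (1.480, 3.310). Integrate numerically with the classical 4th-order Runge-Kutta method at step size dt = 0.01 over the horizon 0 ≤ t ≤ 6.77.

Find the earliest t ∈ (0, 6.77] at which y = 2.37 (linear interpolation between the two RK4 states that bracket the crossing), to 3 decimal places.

t=0.000: state=(1.480, 3.310)
step 1 (dt=0.01): k1=(-1.894, 0.064), k2=(-1.882, 0.045), k3=(-1.882, 0.046), k4=(-1.871, 0.027); state += dt/6·(k1+2k2+2k3+k4)
t=0.010: state=(1.461, 3.310)
t=0.020: state=(1.443, 3.311)
t=0.030: state=(1.424, 3.310)
continuing one RK4 step at a time; state shown every 25 steps (Δt=0.25):
t=0.250: state=(1.081, 3.222)
t=0.500: state=(0.818, 2.984)
t=0.750: state=(0.655, 2.678)
t=0.980: state=(0.565, 2.383)
next step: t=0.990: state=(0.562, 2.370) — y has crossed 2.37
linear interpolation between t=0.980 (2.38264) and t=0.990 (2.36997) → t≈0.990

t = 0.990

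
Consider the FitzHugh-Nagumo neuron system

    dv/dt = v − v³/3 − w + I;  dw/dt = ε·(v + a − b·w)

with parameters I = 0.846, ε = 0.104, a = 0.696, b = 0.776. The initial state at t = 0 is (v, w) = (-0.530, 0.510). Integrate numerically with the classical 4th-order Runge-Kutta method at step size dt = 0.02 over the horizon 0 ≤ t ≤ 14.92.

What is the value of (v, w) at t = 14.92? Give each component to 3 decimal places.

t=0.000: state=(-0.530, 0.510)
step 1 (dt=0.02): k1=(-0.144, -0.024), k2=(-0.145, -0.024), k3=(-0.145, -0.024), k4=(-0.146, -0.024); state += dt/6·(k1+2k2+2k3+k4)
t=0.020: state=(-0.533, 0.510)
t=0.040: state=(-0.536, 0.509)
t=0.060: state=(-0.539, 0.509)
continuing one RK4 step at a time; state shown every 25 steps (Δt=0.5):
t=0.500: state=(-0.613, 0.496)
t=1.000: state=(-0.716, 0.478)
t=1.500: state=(-0.836, 0.455)
t=2.000: state=(-0.962, 0.427)
t=2.500: state=(-1.076, 0.394)
t=3.000: state=(-1.166, 0.356)
t=3.500: state=(-1.224, 0.317)
t=4.000: state=(-1.251, 0.276)
t=4.500: state=(-1.255, 0.237)
t=5.000: state=(-1.240, 0.199)
t=5.500: state=(-1.214, 0.164)
t=6.000: state=(-1.177, 0.132)
t=6.500: state=(-1.134, 0.104)
t=7.000: state=(-1.083, 0.079)
t=7.500: state=(-1.026, 0.057)
t=8.000: state=(-0.960, 0.040)
t=8.500: state=(-0.883, 0.027)
t=9.000: state=(-0.792, 0.018)
t=9.500: state=(-0.679, 0.015)
t=10.000: state=(-0.531, 0.019)
t=10.500: state=(-0.322, 0.032)
t=11.000: state=(-0.007, 0.057)
t=11.500: state=(0.483, 0.102)
t=12.000: state=(1.139, 0.174)
t=12.500: state=(1.663, 0.276)
t=13.000: state=(1.861, 0.391)
t=13.500: state=(1.889, 0.507)
t=14.000: state=(1.864, 0.618)
t=14.500: state=(1.826, 0.724)
t=14.920: state=(1.791, 0.807)

(v, w) = (1.791, 0.807)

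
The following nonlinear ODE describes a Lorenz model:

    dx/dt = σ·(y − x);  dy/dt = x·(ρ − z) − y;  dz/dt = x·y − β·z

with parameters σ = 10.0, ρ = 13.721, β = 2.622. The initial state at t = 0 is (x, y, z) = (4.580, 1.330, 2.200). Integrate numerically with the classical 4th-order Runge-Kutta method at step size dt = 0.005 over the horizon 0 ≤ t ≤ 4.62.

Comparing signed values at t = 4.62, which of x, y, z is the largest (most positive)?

largest component: z

t=0.000: state=(4.580, 1.330, 2.200)
step 1 (dt=0.005): k1=(-32.500, 51.436, 0.323), k2=(-30.402, 50.368, 0.791), k3=(-30.481, 50.426, 0.784), k4=(-28.455, 49.411, 1.226); state += dt/6·(k1+2k2+2k3+k4)
t=0.005: state=(4.428, 1.582, 2.204)
t=0.010: state=(4.295, 1.824, 2.212)
t=0.015: state=(4.180, 2.058, 2.224)
continuing one RK4 step at a time; state shown every 40 steps (Δt=0.2):
t=0.200: state=(6.459, 9.593, 5.782)
t=0.400: state=(10.154, 8.270, 19.400)
t=0.600: state=(3.264, 0.742, 15.129)
t=0.800: state=(1.160, 1.050, 9.157)
t=1.000: state=(1.773, 2.477, 5.794)
t=1.200: state=(4.395, 6.468, 5.572)
t=1.400: state=(9.141, 10.604, 13.888)
t=1.600: state=(6.271, 3.232, 17.393)
t=1.800: state=(2.510, 1.876, 11.549)
t=2.000: state=(2.730, 3.443, 7.813)
t=2.200: state=(5.338, 7.220, 8.016)
t=2.400: state=(8.528, 8.847, 14.930)
t=2.600: state=(5.681, 3.606, 15.804)
t=2.800: state=(3.298, 3.024, 11.247)
t=3.000: state=(4.070, 5.032, 8.844)
t=3.200: state=(6.725, 8.116, 11.082)
t=3.400: state=(7.449, 6.485, 15.692)
t=3.600: state=(4.768, 3.706, 13.721)
t=3.800: state=(4.045, 4.322, 10.603)
t=4.000: state=(5.512, 6.576, 10.338)
t=4.200: state=(7.202, 7.432, 13.690)
t=4.400: state=(6.021, 4.969, 14.620)
t=4.600: state=(4.561, 4.317, 12.140)
t=4.620: state=(4.523, 4.384, 11.904)
compare at T: x=4.523, y=4.384, z=11.904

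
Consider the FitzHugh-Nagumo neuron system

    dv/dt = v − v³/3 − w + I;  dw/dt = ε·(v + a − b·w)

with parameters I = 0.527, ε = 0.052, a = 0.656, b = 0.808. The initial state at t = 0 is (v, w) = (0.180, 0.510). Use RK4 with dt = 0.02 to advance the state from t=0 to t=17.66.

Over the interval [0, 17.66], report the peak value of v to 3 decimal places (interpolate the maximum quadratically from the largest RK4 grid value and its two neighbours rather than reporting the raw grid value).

max v = 1.600

t=0.000: state=(0.180, 0.510)
step 1 (dt=0.02): k1=(0.195, 0.022), k2=(0.197, 0.022), k3=(0.197, 0.022), k4=(0.198, 0.022); state += dt/6·(k1+2k2+2k3+k4)
t=0.020: state=(0.184, 0.510)
t=0.040: state=(0.188, 0.511)
t=0.060: state=(0.192, 0.511)
continuing one RK4 step at a time; state shown every 50 steps (Δt=1):
t=1.000: state=(0.483, 0.538)
t=2.000: state=(1.036, 0.588)
t=3.000: state=(1.489, 0.663)
t=4.000: state=(1.599, 0.749)
t=5.000: state=(1.580, 0.832)
t=6.000: state=(1.533, 0.911)
t=7.000: state=(1.479, 0.983)
t=8.000: state=(1.422, 1.050)
t=9.000: state=(1.360, 1.111)
t=10.000: state=(1.295, 1.167)
t=11.000: state=(1.223, 1.216)
t=12.000: state=(1.142, 1.260)
t=13.000: state=(1.046, 1.297)
t=14.000: state=(0.926, 1.327)
t=15.000: state=(0.756, 1.349)
t=16.000: state=(0.469, 1.359)
t=17.000: state=(-0.170, 1.347)
t=17.660: state=(-1.011, 1.313)
largest grid value and its neighbours: v(4.140)=1.59979, v(4.160)=1.59980, v(4.180)=1.59978
parabola through these three points peaks at t≈4.157 with v≈1.59980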